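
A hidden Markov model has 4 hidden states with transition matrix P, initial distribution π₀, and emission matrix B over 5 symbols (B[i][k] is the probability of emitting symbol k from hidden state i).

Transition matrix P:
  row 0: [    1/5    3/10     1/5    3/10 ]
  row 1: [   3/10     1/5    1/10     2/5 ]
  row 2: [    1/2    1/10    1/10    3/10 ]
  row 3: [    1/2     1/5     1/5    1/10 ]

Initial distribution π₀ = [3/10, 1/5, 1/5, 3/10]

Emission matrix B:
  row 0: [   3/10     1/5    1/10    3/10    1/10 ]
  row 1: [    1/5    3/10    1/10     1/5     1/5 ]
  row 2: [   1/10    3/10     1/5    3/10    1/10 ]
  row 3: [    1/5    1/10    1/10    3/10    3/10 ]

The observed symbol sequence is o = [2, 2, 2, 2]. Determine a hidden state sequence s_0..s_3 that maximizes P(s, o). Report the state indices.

path = [2, 0, 2, 0]

t=0: δ = [3.000e-02, 2.000e-02, 4.000e-02, 3.000e-02]  (obs o_0=2)
t=1: δ = [2.000e-03, 9.000e-04, 1.200e-03, 1.200e-03]  ψ = [2, 0, 0, 2]  (obs o_1=2)
t=2: δ = [6.000e-05, 6.000e-05, 8.000e-05, 6.000e-05]  ψ = [2, 0, 0, 0]  (obs o_2=2)
t=3: δ = [4.000e-06, 1.800e-06, 2.400e-06, 2.400e-06]  ψ = [2, 0, 0, 1]  (obs o_3=2)
backtrack: best end state = 0; path = [2, 0, 2, 0]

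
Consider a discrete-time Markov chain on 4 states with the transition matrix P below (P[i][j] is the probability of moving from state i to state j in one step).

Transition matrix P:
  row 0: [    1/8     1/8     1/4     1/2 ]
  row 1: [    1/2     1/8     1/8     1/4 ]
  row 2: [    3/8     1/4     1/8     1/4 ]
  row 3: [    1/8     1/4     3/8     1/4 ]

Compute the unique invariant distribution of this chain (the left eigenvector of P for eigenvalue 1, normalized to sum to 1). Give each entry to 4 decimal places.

Balance equations π_j = Σ_i π_i·P[i][j]:
  π_0 = 1/8·π_0 + 1/2·π_1 + 3/8·π_2 + 1/8·π_3
  π_1 = 1/8·π_0 + 1/8·π_1 + 1/4·π_2 + 1/4·π_3
  π_2 = 1/4·π_0 + 1/8·π_1 + 1/8·π_2 + 3/8·π_3
  normalize: π_0 + π_1 + π_2 + π_3 = 1
Solving the linear system gives exactly π = [49/191, 37/191, 45/191, 60/191].

π = [0.2565, 0.1937, 0.2356, 0.3141]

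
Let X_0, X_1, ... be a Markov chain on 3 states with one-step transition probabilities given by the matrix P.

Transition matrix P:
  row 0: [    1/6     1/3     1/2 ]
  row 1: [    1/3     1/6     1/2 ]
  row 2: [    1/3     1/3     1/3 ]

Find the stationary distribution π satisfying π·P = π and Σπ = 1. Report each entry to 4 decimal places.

Balance equations π_j = Σ_i π_i·P[i][j]:
  π_0 = 1/6·π_0 + 1/3·π_1 + 1/3·π_2
  π_1 = 1/3·π_0 + 1/6·π_1 + 1/3·π_2
  normalize: π_0 + π_1 + π_2 = 1
Solving the linear system gives exactly π = [2/7, 2/7, 3/7].

π = [0.2857, 0.2857, 0.4286]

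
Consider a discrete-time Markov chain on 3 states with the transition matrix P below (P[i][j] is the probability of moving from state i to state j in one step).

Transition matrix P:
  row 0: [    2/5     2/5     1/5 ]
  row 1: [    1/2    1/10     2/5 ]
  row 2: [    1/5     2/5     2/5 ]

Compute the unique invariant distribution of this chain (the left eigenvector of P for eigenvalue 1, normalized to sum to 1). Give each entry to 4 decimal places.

π = [0.3654, 0.3077, 0.3269]

Balance equations π_j = Σ_i π_i·P[i][j]:
  π_0 = 2/5·π_0 + 1/2·π_1 + 1/5·π_2
  π_1 = 2/5·π_0 + 1/10·π_1 + 2/5·π_2
  normalize: π_0 + π_1 + π_2 = 1
Solving the linear system gives exactly π = [19/52, 4/13, 17/52].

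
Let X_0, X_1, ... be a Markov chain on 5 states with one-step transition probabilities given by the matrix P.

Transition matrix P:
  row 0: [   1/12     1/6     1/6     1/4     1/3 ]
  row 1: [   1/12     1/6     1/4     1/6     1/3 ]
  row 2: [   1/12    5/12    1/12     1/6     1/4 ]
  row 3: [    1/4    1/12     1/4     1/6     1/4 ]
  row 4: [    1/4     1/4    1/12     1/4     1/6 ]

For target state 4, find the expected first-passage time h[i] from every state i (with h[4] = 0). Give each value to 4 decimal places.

h = [3.3204, 3.3170, 3.5539, 3.5940, 0.0000]

First-step conditioning: h[4] = 0; for i ≠ 4, h[i] = 1 + Σ_k P[i][k]·h[k].
  h[0] = 1 + 1/12·h[0] + 1/6·h[1] + 1/6·h[2] + 1/4·h[3]
  h[1] = 1 + 1/12·h[0] + 1/6·h[1] + 1/4·h[2] + 1/6·h[3]
  h[2] = 1 + 1/12·h[0] + 5/12·h[1] + 1/12·h[2] + 1/6·h[3]
  h[3] = 1 + 1/4·h[0] + 1/12·h[1] + 1/4·h[2] + 1/6·h[3]
Solving the 4×4 linear system over states ≠ 4 gives exactly h = [2985/899, 2982/899, 3195/899, 3231/899, 0] (h[4] = 0 is the target).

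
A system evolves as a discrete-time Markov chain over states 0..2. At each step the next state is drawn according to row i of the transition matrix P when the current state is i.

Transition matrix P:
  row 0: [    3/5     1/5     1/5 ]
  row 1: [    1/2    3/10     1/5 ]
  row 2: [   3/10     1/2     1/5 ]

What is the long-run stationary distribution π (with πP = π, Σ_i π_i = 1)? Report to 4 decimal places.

Balance equations π_j = Σ_i π_i·P[i][j]:
  π_0 = 3/5·π_0 + 1/2·π_1 + 3/10·π_2
  π_1 = 1/5·π_0 + 3/10·π_1 + 1/2·π_2
  normalize: π_0 + π_1 + π_2 = 1
Solving the linear system gives exactly π = [23/45, 13/45, 1/5].

π = [0.5111, 0.2889, 0.2000]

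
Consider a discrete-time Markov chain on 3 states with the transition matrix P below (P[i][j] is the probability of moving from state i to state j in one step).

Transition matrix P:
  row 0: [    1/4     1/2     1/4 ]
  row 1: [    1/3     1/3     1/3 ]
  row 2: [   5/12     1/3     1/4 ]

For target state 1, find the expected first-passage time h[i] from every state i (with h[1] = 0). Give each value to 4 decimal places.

First-step conditioning: h[1] = 0; for i ≠ 1, h[i] = 1 + Σ_k P[i][k]·h[k].
  h[0] = 1 + 1/4·h[0] + 1/4·h[2]
  h[2] = 1 + 5/12·h[0] + 1/4·h[2]
Solving the 2×2 linear system over states ≠ 1 gives exactly h = [24/11, 0, 28/11] (h[1] = 0 is the target).

h = [2.1818, 0.0000, 2.5455]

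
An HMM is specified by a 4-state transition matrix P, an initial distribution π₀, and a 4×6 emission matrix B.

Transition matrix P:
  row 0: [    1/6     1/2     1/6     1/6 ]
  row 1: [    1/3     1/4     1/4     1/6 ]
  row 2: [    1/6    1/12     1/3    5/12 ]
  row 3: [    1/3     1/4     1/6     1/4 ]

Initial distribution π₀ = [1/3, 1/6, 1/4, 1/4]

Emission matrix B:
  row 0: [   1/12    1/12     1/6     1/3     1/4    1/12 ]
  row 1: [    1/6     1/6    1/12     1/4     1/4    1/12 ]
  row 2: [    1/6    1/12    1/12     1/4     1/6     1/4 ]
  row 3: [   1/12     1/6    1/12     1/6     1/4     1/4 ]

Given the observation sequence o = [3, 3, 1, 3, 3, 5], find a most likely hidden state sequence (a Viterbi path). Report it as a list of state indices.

t=0: δ = [1.111e-01, 4.167e-02, 6.250e-02, 4.167e-02]  (obs o_0=3)
t=1: δ = [6.173e-03, 1.389e-02, 5.208e-03, 4.340e-03]  ψ = [0, 0, 2, 2]  (obs o_1=3)
t=2: δ = [3.858e-04, 5.787e-04, 2.894e-04, 3.858e-04]  ψ = [1, 1, 1, 1]  (obs o_2=1)
t=3: δ = [6.430e-05, 4.823e-05, 3.617e-05, 2.009e-05]  ψ = [1, 0, 1, 2]  (obs o_3=3)
t=4: δ = [5.358e-06, 8.038e-06, 3.014e-06, 2.512e-06]  ψ = [1, 0, 1, 2]  (obs o_4=3)
t=5: δ = [2.233e-07, 2.233e-07, 5.023e-07, 3.349e-07]  ψ = [1, 0, 1, 1]  (obs o_5=5)
backtrack: best end state = 2; path = [0, 1, 1, 0, 1, 2]

path = [0, 1, 1, 0, 1, 2]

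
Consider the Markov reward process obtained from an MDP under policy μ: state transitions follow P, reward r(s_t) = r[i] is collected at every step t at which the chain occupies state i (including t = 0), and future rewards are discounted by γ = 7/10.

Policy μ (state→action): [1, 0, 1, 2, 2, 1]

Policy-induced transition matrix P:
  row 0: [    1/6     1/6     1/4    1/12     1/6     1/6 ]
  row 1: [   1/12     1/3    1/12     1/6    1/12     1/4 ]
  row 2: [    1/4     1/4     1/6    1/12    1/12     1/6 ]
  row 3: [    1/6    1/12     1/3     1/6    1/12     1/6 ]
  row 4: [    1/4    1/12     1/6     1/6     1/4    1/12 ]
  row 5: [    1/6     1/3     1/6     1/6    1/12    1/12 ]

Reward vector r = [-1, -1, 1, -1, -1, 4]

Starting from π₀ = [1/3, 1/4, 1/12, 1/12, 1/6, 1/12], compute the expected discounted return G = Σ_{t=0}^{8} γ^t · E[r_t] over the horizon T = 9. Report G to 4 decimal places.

G = -0.0083

t=0: π = [0.3333, 0.2500, 0.0833, 0.0833, 0.1667, 0.0833], E[r] = -0.4167, γ^t·E[r] = -0.416667, running G = -0.416667
t=1: π = [0.1667, 0.2083, 0.1875, 0.1319, 0.1389, 0.1667], E[r] = 0.2083, γ^t·E[r] = 0.145833, running G = -0.270833
t=2: π = [0.1765, 0.2222, 0.1852, 0.1372, 0.1204, 0.1586], E[r] = 0.1632, γ^t·E[r] = 0.079965, running G = -0.190868
t=3: π = [0.1736, 0.2241, 0.1857, 0.1365, 0.1181, 0.1619], E[r] = 0.1811, γ^t·E[r] = 0.062129, running G = -0.128739
t=4: π = [0.1733, 0.2253, 0.1852, 0.1367, 0.1175, 0.1620], E[r] = 0.1805, γ^t·E[r] = 0.043326, running G = -0.085413
t=5: π = [0.1731, 0.2255, 0.1851, 0.1368, 0.1174, 0.1621], E[r] = 0.1810, γ^t·E[r] = 0.030419, running G = -0.054994
t=6: π = [0.1731, 0.2255, 0.1851, 0.1368, 0.1173, 0.1622], E[r] = 0.1810, γ^t·E[r] = 0.021297, running G = -0.033697
t=7: π = [0.1731, 0.2255, 0.1851, 0.1368, 0.1173, 0.1622], E[r] = 0.1810, γ^t·E[r] = 0.014910, running G = -0.018787
t=8: π = [0.1731, 0.2255, 0.1851, 0.1368, 0.1173, 0.1622], E[r] = 0.1811, γ^t·E[r] = 0.010437, running G = -0.008350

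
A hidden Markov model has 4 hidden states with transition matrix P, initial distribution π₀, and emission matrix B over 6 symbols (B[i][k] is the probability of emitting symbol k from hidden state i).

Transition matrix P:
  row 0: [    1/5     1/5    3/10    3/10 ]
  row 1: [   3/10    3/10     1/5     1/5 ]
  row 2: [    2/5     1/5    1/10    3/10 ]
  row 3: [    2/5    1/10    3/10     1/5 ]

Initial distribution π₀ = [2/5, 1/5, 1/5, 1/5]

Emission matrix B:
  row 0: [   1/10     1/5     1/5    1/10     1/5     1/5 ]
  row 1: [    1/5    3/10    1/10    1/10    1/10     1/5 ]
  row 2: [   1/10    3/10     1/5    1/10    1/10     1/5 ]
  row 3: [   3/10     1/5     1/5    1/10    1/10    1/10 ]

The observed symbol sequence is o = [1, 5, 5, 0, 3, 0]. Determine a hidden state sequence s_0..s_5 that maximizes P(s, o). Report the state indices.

t=0: δ = [8.000e-02, 6.000e-02, 6.000e-02, 4.000e-02]  (obs o_0=1)
t=1: δ = [4.800e-03, 3.600e-03, 4.800e-03, 2.400e-03]  ψ = [2, 1, 0, 0]  (obs o_1=5)
t=2: δ = [3.840e-04, 2.160e-04, 2.880e-04, 1.440e-04]  ψ = [2, 1, 0, 0]  (obs o_2=5)
t=3: δ = [1.152e-05, 1.536e-05, 1.152e-05, 3.456e-05]  ψ = [2, 0, 0, 0]  (obs o_3=0)
t=4: δ = [1.382e-06, 4.608e-07, 1.037e-06, 6.912e-07]  ψ = [3, 1, 3, 3]  (obs o_4=3)
t=5: δ = [4.147e-08, 5.530e-08, 4.147e-08, 1.244e-07]  ψ = [2, 0, 0, 0]  (obs o_5=0)
backtrack: best end state = 3; path = [0, 2, 0, 3, 0, 3]

path = [0, 2, 0, 3, 0, 3]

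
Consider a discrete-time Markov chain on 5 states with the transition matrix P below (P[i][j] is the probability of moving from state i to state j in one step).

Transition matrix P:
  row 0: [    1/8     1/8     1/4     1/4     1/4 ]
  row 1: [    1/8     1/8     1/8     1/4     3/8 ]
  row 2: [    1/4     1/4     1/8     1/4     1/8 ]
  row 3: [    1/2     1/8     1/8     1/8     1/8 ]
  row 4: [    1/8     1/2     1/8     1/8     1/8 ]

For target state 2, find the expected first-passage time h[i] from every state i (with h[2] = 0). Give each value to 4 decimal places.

First-step conditioning: h[2] = 0; for i ≠ 2, h[i] = 1 + Σ_k P[i][k]·h[k].
  h[0] = 1 + 1/8·h[0] + 1/8·h[1] + 1/4·h[3] + 1/4·h[4]
  h[1] = 1 + 1/8·h[0] + 1/8·h[1] + 1/4·h[3] + 3/8·h[4]
  h[3] = 1 + 1/2·h[0] + 1/8·h[1] + 1/8·h[3] + 1/8·h[4]
  h[4] = 1 + 1/8·h[0] + 1/2·h[1] + 1/8·h[3] + 1/8·h[4]
Solving the 4×4 linear system over states ≠ 2 gives exactly h = [613/105, 701/105, 0, 671/105, 704/105] (h[2] = 0 is the target).

h = [5.8381, 6.6762, 0.0000, 6.3905, 6.7048]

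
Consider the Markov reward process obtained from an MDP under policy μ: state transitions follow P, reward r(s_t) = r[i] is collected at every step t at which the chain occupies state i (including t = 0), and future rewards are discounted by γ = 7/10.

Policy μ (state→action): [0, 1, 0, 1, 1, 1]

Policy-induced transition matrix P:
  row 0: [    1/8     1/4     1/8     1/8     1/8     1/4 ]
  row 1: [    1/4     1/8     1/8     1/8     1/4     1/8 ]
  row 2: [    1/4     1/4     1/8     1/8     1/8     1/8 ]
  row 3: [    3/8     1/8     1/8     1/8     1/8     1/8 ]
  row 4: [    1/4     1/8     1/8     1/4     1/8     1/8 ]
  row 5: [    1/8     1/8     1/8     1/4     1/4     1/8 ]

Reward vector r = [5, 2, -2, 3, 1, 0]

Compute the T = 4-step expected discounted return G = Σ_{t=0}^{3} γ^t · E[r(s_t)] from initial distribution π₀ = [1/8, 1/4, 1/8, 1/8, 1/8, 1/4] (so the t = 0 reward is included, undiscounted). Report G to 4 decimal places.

G = 4.2362

t=0: π = [0.1250, 0.2500, 0.1250, 0.1250, 0.1250, 0.2500], E[r] = 1.3750, γ^t·E[r] = 1.375000, running G = 1.375000
t=1: π = [0.2188, 0.1563, 0.1250, 0.1719, 0.1875, 0.1406], E[r] = 1.8594, γ^t·E[r] = 1.301563, running G = 2.676563
t=2: π = [0.2266, 0.1680, 0.1250, 0.1660, 0.1621, 0.1523], E[r] = 1.8789, γ^t·E[r] = 0.920664, running G = 3.597227
t=3: π = [0.2234, 0.1689, 0.1250, 0.1643, 0.1650, 0.1533], E[r] = 1.8628, γ^t·E[r] = 0.638938, running G = 4.236165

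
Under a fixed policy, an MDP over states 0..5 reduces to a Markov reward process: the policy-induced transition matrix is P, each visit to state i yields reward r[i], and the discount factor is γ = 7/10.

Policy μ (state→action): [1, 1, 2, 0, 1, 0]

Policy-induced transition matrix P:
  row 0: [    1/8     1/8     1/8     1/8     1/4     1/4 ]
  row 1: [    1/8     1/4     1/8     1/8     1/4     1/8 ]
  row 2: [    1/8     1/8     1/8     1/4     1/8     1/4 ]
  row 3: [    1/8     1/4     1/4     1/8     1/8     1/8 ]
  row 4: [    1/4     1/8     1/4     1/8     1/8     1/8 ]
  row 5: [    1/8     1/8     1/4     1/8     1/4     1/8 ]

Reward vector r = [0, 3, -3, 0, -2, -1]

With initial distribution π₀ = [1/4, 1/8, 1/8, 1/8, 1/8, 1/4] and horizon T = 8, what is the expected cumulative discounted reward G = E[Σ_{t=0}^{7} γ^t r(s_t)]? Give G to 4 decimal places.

t=0: π = [0.2500, 0.1250, 0.1250, 0.1250, 0.1250, 0.2500], E[r] = -0.5000, γ^t·E[r] = -0.500000, running G = -0.500000
t=1: π = [0.1406, 0.1563, 0.1875, 0.1406, 0.2031, 0.1719], E[r] = -0.6719, γ^t·E[r] = -0.470313, running G = -0.970313
t=2: π = [0.1504, 0.1621, 0.1895, 0.1484, 0.1836, 0.1660], E[r] = -0.6152, γ^t·E[r] = -0.301465, running G = -1.271777
t=3: π = [0.1479, 0.1638, 0.1873, 0.1487, 0.1848, 0.1675], E[r] = -0.6074, γ^t·E[r] = -0.208346, running G = -1.480123
t=4: π = [0.1481, 0.1641, 0.1876, 0.1484, 0.1849, 0.1669], E[r] = -0.6074, γ^t·E[r] = -0.145835, running G = -1.625958
t=5: π = [0.1481, 0.1641, 0.1875, 0.1485, 0.1849, 0.1670], E[r] = -0.6071, γ^t·E[r] = -0.102041, running G = -1.727999
t=6: π = [0.1481, 0.1641, 0.1875, 0.1484, 0.1849, 0.1670], E[r] = -0.6072, γ^t·E[r] = -0.071432, running G = -1.799431
t=7: π = [0.1481, 0.1641, 0.1875, 0.1484, 0.1849, 0.1670], E[r] = -0.6072, γ^t·E[r] = -0.050002, running G = -1.849433

G = -1.8494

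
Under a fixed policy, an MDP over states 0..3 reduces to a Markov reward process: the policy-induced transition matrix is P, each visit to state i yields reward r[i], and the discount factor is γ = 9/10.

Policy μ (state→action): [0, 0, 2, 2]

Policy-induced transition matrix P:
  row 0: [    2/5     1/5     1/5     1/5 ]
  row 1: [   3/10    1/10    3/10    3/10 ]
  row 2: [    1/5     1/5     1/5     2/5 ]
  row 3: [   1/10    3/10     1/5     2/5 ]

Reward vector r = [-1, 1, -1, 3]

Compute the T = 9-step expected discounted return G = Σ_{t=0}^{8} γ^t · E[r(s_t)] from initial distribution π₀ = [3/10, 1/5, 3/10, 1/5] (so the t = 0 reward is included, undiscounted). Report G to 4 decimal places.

t=0: π = [0.3000, 0.2000, 0.3000, 0.2000], E[r] = 0.2000, γ^t·E[r] = 0.200000, running G = 0.200000
t=1: π = [0.2600, 0.2000, 0.2200, 0.3200], E[r] = 0.6800, γ^t·E[r] = 0.612000, running G = 0.812000
t=2: π = [0.2400, 0.2120, 0.2200, 0.3280], E[r] = 0.7360, γ^t·E[r] = 0.596160, running G = 1.408160
t=3: π = [0.2364, 0.2116, 0.2212, 0.3308], E[r] = 0.7464, γ^t·E[r] = 0.544126, running G = 1.952286
t=4: π = [0.2354, 0.2119, 0.2212, 0.3316], E[r] = 0.7501, γ^t·E[r] = 0.492127, running G = 2.444413
t=5: π = [0.2351, 0.2120, 0.2212, 0.3317], E[r] = 0.7509, γ^t·E[r] = 0.443382, running G = 2.887795
t=6: π = [0.2350, 0.2120, 0.2212, 0.3318], E[r] = 0.7511, γ^t·E[r] = 0.399156, running G = 3.286951
t=7: π = [0.2350, 0.2120, 0.2212, 0.3318], E[r] = 0.7511, γ^t·E[r] = 0.359265, running G = 3.646217
t=8: π = [0.2350, 0.2120, 0.2212, 0.3318], E[r] = 0.7511, γ^t·E[r] = 0.323344, running G = 3.969561

G = 3.9696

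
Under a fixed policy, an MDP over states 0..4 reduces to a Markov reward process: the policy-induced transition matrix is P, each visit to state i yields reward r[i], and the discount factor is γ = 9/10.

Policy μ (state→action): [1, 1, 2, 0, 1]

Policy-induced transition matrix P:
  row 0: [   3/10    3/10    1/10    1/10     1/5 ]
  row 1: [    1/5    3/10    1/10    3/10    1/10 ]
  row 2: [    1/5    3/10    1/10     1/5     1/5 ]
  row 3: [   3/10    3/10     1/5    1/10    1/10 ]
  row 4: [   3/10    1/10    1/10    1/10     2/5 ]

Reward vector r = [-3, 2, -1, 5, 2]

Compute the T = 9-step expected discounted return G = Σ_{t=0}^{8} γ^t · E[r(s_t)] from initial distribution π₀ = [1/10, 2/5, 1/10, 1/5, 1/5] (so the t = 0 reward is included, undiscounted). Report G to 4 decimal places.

G = 6.1747

t=0: π = [0.1000, 0.4000, 0.1000, 0.2000, 0.2000], E[r] = 1.8000, γ^t·E[r] = 1.800000, running G = 1.800000
t=1: π = [0.2500, 0.2600, 0.1200, 0.1900, 0.1800], E[r] = 0.9600, γ^t·E[r] = 0.864000, running G = 2.664000
t=2: π = [0.2620, 0.2640, 0.1190, 0.1640, 0.1910], E[r] = 0.8250, γ^t·E[r] = 0.668250, running G = 3.332250
t=3: π = [0.2617, 0.2618, 0.1164, 0.1647, 0.1954], E[r] = 0.8364, γ^t·E[r] = 0.609736, running G = 3.941986
t=4: π = [0.2622, 0.2609, 0.1165, 0.1640, 0.1964], E[r] = 0.8317, γ^t·E[r] = 0.545672, running G = 4.487657
t=5: π = [0.2623, 0.2607, 0.1164, 0.1638, 0.1968], E[r] = 0.8310, γ^t·E[r] = 0.490690, running G = 4.978348
t=6: π = [0.2623, 0.2606, 0.1164, 0.1638, 0.1969], E[r] = 0.8308, γ^t·E[r] = 0.441498, running G = 5.419845
t=7: π = [0.2623, 0.2606, 0.1164, 0.1638, 0.1969], E[r] = 0.8307, γ^t·E[r] = 0.397310, running G = 5.817156
t=8: π = [0.2623, 0.2606, 0.1164, 0.1638, 0.1969], E[r] = 0.8307, γ^t·E[r] = 0.357569, running G = 6.174725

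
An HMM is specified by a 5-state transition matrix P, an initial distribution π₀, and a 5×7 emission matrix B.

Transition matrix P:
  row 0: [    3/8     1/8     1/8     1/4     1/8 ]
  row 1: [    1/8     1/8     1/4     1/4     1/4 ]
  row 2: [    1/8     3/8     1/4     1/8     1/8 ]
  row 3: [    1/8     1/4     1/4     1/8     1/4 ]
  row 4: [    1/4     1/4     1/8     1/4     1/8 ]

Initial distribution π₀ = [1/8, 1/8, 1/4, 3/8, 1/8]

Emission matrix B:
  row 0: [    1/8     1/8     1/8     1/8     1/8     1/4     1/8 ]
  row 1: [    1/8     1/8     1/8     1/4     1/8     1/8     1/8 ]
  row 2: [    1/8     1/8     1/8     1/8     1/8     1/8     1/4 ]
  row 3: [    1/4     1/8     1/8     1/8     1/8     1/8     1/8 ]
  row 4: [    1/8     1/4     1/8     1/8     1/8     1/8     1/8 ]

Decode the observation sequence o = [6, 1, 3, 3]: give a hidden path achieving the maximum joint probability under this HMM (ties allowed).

path = [2, 1, 2, 1]

t=0: δ = [1.562e-02, 1.562e-02, 6.250e-02, 4.688e-02, 1.562e-02]  (obs o_0=6)
t=1: δ = [9.766e-04, 2.930e-03, 1.953e-03, 9.766e-04, 2.930e-03]  ψ = [2, 2, 2, 2, 3]  (obs o_1=1)
t=2: δ = [9.155e-05, 1.831e-04, 9.155e-05, 9.155e-05, 9.155e-05]  ψ = [4, 2, 1, 1, 1]  (obs o_2=3)
t=3: δ = [4.292e-06, 8.583e-06, 5.722e-06, 5.722e-06, 5.722e-06]  ψ = [0, 2, 1, 1, 1]  (obs o_3=3)
backtrack: best end state = 1; path = [2, 1, 2, 1]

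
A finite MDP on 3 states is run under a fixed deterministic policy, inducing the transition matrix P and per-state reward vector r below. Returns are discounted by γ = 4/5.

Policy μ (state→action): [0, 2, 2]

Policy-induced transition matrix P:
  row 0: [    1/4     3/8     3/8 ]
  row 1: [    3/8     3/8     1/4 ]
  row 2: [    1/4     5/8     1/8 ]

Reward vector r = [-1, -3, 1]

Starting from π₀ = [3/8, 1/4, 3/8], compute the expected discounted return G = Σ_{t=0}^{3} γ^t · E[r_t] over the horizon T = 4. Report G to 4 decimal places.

G = -3.4730

t=0: π = [0.3750, 0.2500, 0.3750], E[r] = -0.7500, γ^t·E[r] = -0.750000, running G = -0.750000
t=1: π = [0.2813, 0.4688, 0.2500], E[r] = -1.4375, γ^t·E[r] = -1.150000, running G = -1.900000
t=2: π = [0.3086, 0.4375, 0.2539], E[r] = -1.3672, γ^t·E[r] = -0.875000, running G = -2.775000
t=3: π = [0.3047, 0.4385, 0.2568], E[r] = -1.3633, γ^t·E[r] = -0.698000, running G = -3.473000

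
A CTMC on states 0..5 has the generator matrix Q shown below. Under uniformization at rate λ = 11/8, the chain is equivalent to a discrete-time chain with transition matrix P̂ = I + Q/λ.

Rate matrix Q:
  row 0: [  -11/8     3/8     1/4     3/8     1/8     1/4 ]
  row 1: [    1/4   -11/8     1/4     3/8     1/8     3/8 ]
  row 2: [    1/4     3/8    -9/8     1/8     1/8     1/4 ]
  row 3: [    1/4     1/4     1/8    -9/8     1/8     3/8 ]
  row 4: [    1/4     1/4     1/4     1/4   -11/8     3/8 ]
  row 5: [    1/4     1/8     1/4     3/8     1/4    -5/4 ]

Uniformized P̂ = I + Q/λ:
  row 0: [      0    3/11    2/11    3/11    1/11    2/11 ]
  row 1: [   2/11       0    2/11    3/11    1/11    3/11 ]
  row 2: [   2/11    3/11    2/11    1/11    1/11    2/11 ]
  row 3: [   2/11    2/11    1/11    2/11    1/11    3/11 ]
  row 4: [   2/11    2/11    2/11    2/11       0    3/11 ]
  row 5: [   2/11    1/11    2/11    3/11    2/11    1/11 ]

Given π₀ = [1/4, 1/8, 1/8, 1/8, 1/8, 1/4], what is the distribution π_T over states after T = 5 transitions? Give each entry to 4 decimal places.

t=0: π = [0.2500, 0.1250, 0.1250, 0.1250, 0.1250, 0.2500]
t=1: π = [0.1364, 0.1705, 0.1705, 0.2273, 0.1023, 0.1932]
t=2: π = [0.1570, 0.1612, 0.1612, 0.2118, 0.0992, 0.2097]
t=3: π = [0.1533, 0.1624, 0.1626, 0.2152, 0.1010, 0.2057]
t=4: π = [0.1540, 0.1623, 0.1623, 0.2144, 0.1004, 0.2066]
t=5: π = [0.1538, 0.1623, 0.1623, 0.2146, 0.1006, 0.2064]

π = [0.1538, 0.1623, 0.1623, 0.2146, 0.1006, 0.2064]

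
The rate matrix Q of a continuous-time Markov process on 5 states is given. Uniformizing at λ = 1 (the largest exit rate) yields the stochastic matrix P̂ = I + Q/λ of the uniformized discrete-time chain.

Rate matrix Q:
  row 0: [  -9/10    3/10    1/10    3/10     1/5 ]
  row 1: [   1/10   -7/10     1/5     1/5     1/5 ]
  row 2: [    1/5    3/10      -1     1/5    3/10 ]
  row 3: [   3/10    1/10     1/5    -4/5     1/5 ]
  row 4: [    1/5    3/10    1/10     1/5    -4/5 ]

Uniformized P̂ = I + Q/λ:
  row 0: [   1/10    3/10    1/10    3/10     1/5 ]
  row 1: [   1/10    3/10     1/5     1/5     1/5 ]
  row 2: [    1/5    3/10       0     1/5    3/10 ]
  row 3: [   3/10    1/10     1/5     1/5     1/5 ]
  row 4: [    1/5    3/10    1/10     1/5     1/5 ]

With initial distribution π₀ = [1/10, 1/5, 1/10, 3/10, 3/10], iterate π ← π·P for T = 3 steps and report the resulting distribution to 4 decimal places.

π = [0.1785, 0.2560, 0.1347, 0.2177, 0.2131]

t=0: π = [0.1000, 0.2000, 0.1000, 0.3000, 0.3000]
t=1: π = [0.2000, 0.2400, 0.1400, 0.2100, 0.2100]
t=2: π = [0.1770, 0.2580, 0.1310, 0.2200, 0.2140]
t=3: π = [0.1785, 0.2560, 0.1347, 0.2177, 0.2131]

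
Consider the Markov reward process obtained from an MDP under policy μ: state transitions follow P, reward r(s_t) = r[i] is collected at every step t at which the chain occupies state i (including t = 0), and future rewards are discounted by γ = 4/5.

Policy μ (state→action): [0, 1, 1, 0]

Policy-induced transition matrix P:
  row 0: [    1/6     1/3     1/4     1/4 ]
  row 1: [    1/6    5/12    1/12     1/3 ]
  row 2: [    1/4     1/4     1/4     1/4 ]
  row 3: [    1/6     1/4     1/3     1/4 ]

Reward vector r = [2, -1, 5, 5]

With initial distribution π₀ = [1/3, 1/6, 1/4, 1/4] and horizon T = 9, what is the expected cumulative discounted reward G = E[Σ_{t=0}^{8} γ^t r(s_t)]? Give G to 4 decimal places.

G = 11.4958

t=0: π = [0.3333, 0.1667, 0.2500, 0.2500], E[r] = 3.0000, γ^t·E[r] = 3.000000, running G = 3.000000
t=1: π = [0.1875, 0.3056, 0.2431, 0.2639], E[r] = 2.6042, γ^t·E[r] = 2.083333, running G = 5.083333
t=2: π = [0.1869, 0.3166, 0.2211, 0.2755], E[r] = 2.5399, γ^t·E[r] = 1.625556, running G = 6.708889
t=3: π = [0.1851, 0.3183, 0.2202, 0.2764], E[r] = 2.5347, γ^t·E[r] = 1.297778, running G = 8.006667
t=4: π = [0.1850, 0.3185, 0.2200, 0.2765], E[r] = 2.5341, γ^t·E[r] = 1.037956, running G = 9.044622
t=5: π = [0.1850, 0.3185, 0.2200, 0.2765], E[r] = 2.5340, γ^t·E[r] = 0.830347, running G = 9.874969
t=6: π = [0.1850, 0.3185, 0.2200, 0.2765], E[r] = 2.5340, γ^t·E[r] = 0.664276, running G = 10.539245
t=7: π = [0.1850, 0.3185, 0.2200, 0.2765], E[r] = 2.5340, γ^t·E[r] = 0.531421, running G = 11.070666
t=8: π = [0.1850, 0.3185, 0.2200, 0.2765], E[r] = 2.5340, γ^t·E[r] = 0.425137, running G = 11.495803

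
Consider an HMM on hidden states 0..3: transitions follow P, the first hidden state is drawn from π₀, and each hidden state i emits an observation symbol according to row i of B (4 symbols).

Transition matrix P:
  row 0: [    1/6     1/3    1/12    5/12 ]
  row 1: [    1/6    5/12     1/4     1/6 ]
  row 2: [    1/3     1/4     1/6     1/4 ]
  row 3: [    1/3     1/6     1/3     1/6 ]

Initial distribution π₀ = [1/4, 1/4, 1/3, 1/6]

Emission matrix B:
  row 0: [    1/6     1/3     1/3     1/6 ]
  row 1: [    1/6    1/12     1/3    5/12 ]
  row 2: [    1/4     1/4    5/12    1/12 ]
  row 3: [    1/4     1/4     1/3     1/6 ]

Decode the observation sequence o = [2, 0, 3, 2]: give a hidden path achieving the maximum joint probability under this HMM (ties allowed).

t=0: δ = [8.333e-02, 8.333e-02, 1.389e-01, 5.556e-02]  (obs o_0=2)
t=1: δ = [7.716e-03, 5.787e-03, 5.787e-03, 8.681e-03]  ψ = [2, 1, 2, 0]  (obs o_1=0)
t=2: δ = [4.823e-04, 1.072e-03, 2.411e-04, 5.358e-04]  ψ = [3, 0, 3, 0]  (obs o_2=3)
t=3: δ = [5.954e-05, 1.488e-04, 1.116e-04, 6.698e-05]  ψ = [1, 1, 1, 0]  (obs o_3=2)
backtrack: best end state = 1; path = [2, 0, 1, 1]

path = [2, 0, 1, 1]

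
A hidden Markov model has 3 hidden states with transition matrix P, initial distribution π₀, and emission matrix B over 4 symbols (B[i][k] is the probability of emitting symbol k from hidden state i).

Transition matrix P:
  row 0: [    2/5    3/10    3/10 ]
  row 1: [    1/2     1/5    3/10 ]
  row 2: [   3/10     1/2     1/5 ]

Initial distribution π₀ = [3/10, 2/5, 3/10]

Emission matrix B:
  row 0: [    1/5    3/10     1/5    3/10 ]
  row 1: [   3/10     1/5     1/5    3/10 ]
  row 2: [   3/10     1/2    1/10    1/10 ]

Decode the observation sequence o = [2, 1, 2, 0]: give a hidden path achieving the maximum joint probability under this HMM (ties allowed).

path = [1, 2, 1, 0]

t=0: δ = [6.000e-02, 8.000e-02, 3.000e-02]  (obs o_0=2)
t=1: δ = [1.200e-02, 3.600e-03, 1.200e-02]  ψ = [1, 0, 1]  (obs o_1=1)
t=2: δ = [9.600e-04, 1.200e-03, 3.600e-04]  ψ = [0, 2, 0]  (obs o_2=2)
t=3: δ = [1.200e-04, 8.640e-05, 1.080e-04]  ψ = [1, 0, 1]  (obs o_3=0)
backtrack: best end state = 0; path = [1, 2, 1, 0]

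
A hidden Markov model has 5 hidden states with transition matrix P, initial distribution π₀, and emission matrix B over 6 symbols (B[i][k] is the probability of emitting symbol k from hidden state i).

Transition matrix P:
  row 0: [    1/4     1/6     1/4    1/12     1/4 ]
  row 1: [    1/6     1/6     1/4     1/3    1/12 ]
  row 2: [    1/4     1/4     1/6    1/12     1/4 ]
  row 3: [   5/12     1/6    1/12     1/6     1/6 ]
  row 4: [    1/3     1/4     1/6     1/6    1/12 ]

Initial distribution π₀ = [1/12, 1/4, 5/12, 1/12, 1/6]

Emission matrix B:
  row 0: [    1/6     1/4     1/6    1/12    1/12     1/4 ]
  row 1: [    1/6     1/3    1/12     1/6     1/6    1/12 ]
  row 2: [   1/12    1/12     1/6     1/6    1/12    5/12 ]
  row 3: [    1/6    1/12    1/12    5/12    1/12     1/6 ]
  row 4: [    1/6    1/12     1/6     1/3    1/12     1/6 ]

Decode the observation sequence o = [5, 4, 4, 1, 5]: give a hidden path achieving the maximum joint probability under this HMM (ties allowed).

t=0: δ = [2.083e-02, 2.083e-02, 1.736e-01, 1.389e-02, 2.778e-02]  (obs o_0=5)
t=1: δ = [3.617e-03, 7.234e-03, 2.411e-03, 1.206e-03, 3.617e-03]  ψ = [2, 2, 2, 2, 2]  (obs o_1=4)
t=2: δ = [1.005e-04, 2.009e-04, 1.507e-04, 2.009e-04, 7.535e-05]  ψ = [1, 1, 1, 1, 0]  (obs o_2=4)
t=3: δ = [2.093e-05, 1.256e-05, 4.186e-06, 5.582e-06, 3.140e-06]  ψ = [3, 2, 1, 1, 2]  (obs o_3=1)
t=4: δ = [1.308e-06, 2.907e-07, 2.180e-06, 6.977e-07, 8.721e-07]  ψ = [0, 0, 0, 1, 0]  (obs o_4=5)
backtrack: best end state = 2; path = [2, 1, 3, 0, 2]

path = [2, 1, 3, 0, 2]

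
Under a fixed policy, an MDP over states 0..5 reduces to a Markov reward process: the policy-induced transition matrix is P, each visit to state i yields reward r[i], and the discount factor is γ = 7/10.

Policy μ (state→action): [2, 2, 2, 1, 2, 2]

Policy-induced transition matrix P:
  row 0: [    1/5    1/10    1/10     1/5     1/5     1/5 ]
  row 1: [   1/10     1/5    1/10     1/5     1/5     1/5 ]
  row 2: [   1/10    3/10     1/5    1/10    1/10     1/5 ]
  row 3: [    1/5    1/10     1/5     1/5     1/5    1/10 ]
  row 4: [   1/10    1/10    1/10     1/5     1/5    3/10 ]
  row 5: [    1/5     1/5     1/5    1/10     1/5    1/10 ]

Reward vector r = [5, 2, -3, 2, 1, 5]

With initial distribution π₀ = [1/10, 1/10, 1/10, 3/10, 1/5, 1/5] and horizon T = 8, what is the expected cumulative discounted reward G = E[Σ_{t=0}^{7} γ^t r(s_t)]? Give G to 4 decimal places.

G = 6.5790

t=0: π = [0.1000, 0.1000, 0.1000, 0.3000, 0.2000, 0.2000], E[r] = 2.2000, γ^t·E[r] = 2.200000, running G = 2.200000
t=1: π = [0.1600, 0.1500, 0.1600, 0.1700, 0.1900, 0.1700], E[r] = 2.0000, γ^t·E[r] = 1.400000, running G = 3.600000
t=2: π = [0.1500, 0.1640, 0.1500, 0.1670, 0.1840, 0.1850], E[r] = 2.0710, γ^t·E[r] = 1.014790, running G = 4.614790
t=3: π = [0.1502, 0.1649, 0.1502, 0.1665, 0.1850, 0.1832], E[r] = 2.0642, γ^t·E[r] = 0.708021, running G = 5.322811
t=4: π = [0.1500, 0.1649, 0.1500, 0.1667, 0.1850, 0.1835], E[r] = 2.0656, γ^t·E[r] = 0.495958, running G = 5.818768
t=5: π = [0.1500, 0.1648, 0.1500, 0.1666, 0.1850, 0.1835], E[r] = 2.0654, γ^t·E[r] = 0.347132, running G = 6.165900
t=6: π = [0.1500, 0.1648, 0.1500, 0.1667, 0.1850, 0.1835], E[r] = 2.0654, γ^t·E[r] = 0.242996, running G = 6.408897
t=7: π = [0.1500, 0.1648, 0.1500, 0.1666, 0.1850, 0.1835], E[r] = 2.0654, γ^t·E[r] = 0.170097, running G = 6.578993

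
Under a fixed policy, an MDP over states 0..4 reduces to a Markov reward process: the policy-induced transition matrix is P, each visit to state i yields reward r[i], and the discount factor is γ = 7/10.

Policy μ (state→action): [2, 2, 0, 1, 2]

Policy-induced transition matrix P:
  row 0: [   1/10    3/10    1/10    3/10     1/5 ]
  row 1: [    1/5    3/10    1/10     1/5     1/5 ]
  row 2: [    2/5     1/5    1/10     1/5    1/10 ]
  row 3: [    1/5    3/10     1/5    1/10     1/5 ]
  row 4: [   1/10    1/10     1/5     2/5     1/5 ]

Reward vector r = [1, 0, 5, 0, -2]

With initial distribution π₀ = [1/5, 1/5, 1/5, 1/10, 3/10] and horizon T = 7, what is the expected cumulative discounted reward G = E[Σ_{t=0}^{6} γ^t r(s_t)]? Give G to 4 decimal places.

G = 1.6963

t=0: π = [0.2000, 0.2000, 0.2000, 0.1000, 0.3000], E[r] = 0.6000, γ^t·E[r] = 0.600000, running G = 0.600000
t=1: π = [0.1900, 0.2200, 0.1400, 0.2700, 0.1800], E[r] = 0.5300, γ^t·E[r] = 0.371000, running G = 0.971000
t=2: π = [0.1910, 0.2500, 0.1450, 0.2280, 0.1860], E[r] = 0.5440, γ^t·E[r] = 0.266560, running G = 1.237560
t=3: π = [0.1913, 0.2483, 0.1414, 0.2335, 0.1855], E[r] = 0.5273, γ^t·E[r] = 0.180864, running G = 1.418424
t=4: π = [0.1906, 0.2488, 0.1419, 0.2329, 0.1859], E[r] = 0.5284, γ^t·E[r] = 0.126864, running G = 1.545288
t=5: π = [0.1907, 0.2486, 0.1419, 0.2329, 0.1858], E[r] = 0.5285, γ^t·E[r] = 0.088822, running G = 1.634110
t=6: π = [0.1907, 0.2487, 0.1419, 0.2329, 0.1858], E[r] = 0.5285, γ^t·E[r] = 0.062174, running G = 1.696284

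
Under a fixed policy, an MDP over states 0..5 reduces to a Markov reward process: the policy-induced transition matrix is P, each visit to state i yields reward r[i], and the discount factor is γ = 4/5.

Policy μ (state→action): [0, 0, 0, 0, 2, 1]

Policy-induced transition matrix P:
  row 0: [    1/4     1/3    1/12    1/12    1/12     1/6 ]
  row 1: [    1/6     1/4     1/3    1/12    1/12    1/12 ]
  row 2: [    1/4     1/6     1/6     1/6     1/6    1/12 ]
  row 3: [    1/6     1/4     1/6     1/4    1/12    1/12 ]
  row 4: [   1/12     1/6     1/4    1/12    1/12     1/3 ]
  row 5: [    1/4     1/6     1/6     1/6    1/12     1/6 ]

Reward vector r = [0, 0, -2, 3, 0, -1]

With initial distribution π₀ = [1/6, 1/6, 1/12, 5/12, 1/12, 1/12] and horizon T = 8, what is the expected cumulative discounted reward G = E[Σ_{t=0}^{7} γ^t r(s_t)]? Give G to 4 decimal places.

G = 0.7017

t=0: π = [0.1667, 0.1667, 0.0833, 0.4167, 0.0833, 0.0833], E[r] = 1.0000, γ^t·E[r] = 1.000000, running G = 1.000000
t=1: π = [0.1875, 0.2431, 0.1875, 0.1667, 0.0903, 0.1250], E[r] = 0.0000, γ^t·E[r] = 0.000000, running G = 1.000000
t=2: π = [0.2008, 0.2321, 0.1991, 0.1372, 0.0990, 0.1319], E[r] = -0.1186, γ^t·E[r] = -0.075926, running G = 0.924074
t=3: π = [0.2027, 0.2309, 0.1969, 0.1338, 0.0999, 0.1358], E[r] = -0.1282, γ^t·E[r] = -0.065630, running G = 0.858444
t=4: π = [0.2030, 0.2308, 0.1966, 0.1334, 0.0997, 0.1365], E[r] = -0.1296, γ^t·E[r] = -0.053100, running G = 0.805345
t=5: π = [0.2030, 0.2308, 0.1965, 0.1333, 0.0997, 0.1366], E[r] = -0.1297, γ^t·E[r] = -0.042495, running G = 0.762850
t=6: π = [0.2030, 0.2309, 0.1965, 0.1333, 0.0997, 0.1366], E[r] = -0.1297, γ^t·E[r] = -0.033997, running G = 0.728852
t=7: π = [0.2030, 0.2309, 0.1965, 0.1333, 0.0997, 0.1366], E[r] = -0.1297, γ^t·E[r] = -0.027199, running G = 0.701653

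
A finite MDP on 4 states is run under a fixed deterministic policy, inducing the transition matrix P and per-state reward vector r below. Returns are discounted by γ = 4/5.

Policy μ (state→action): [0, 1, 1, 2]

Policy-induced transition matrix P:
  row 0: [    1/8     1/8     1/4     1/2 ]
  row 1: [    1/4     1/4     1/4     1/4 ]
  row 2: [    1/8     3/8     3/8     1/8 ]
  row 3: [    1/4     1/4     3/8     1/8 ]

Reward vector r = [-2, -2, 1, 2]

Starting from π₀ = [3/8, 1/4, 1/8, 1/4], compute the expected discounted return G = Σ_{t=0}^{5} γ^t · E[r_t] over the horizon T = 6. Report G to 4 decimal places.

t=0: π = [0.3750, 0.2500, 0.1250, 0.2500], E[r] = -0.6250, γ^t·E[r] = -0.625000, running G = -0.625000
t=1: π = [0.1875, 0.2188, 0.2969, 0.2969], E[r] = 0.0781, γ^t·E[r] = 0.062500, running G = -0.562500
t=2: π = [0.1895, 0.2637, 0.3242, 0.2227], E[r] = -0.1367, γ^t·E[r] = -0.087500, running G = -0.650000
t=3: π = [0.1858, 0.2668, 0.3184, 0.2290], E[r] = -0.1289, γ^t·E[r] = -0.066000, running G = -0.716000
t=4: π = [0.1870, 0.2666, 0.3184, 0.2280], E[r] = -0.1326, γ^t·E[r] = -0.054325, running G = -0.770325
t=5: π = [0.1868, 0.2664, 0.3183, 0.2284], E[r] = -0.1313, γ^t·E[r] = -0.043033, running G = -0.813358

G = -0.8134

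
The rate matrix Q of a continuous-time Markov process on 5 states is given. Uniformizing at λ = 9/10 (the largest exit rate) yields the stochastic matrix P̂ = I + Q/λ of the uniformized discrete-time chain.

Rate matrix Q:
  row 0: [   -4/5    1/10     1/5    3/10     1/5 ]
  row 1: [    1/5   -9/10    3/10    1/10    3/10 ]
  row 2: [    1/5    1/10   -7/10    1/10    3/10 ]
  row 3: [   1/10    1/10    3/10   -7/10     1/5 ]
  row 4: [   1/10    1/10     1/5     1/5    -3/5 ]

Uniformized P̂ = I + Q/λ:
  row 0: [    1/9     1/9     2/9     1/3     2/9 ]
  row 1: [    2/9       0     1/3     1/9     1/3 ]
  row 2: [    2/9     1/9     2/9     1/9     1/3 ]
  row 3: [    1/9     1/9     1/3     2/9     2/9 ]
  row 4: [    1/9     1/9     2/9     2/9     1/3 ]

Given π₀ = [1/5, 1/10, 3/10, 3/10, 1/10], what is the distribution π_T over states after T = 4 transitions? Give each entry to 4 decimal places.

π = [0.1506, 0.1000, 0.2555, 0.1995, 0.2944]

t=0: π = [0.2000, 0.1000, 0.3000, 0.3000, 0.1000]
t=1: π = [0.1556, 0.1000, 0.2667, 0.2000, 0.2778]
t=2: π = [0.1519, 0.1000, 0.2556, 0.1988, 0.2938]
t=3: π = [0.1506, 0.1000, 0.2554, 0.1996, 0.2944]
t=4: π = [0.1506, 0.1000, 0.2555, 0.1995, 0.2944]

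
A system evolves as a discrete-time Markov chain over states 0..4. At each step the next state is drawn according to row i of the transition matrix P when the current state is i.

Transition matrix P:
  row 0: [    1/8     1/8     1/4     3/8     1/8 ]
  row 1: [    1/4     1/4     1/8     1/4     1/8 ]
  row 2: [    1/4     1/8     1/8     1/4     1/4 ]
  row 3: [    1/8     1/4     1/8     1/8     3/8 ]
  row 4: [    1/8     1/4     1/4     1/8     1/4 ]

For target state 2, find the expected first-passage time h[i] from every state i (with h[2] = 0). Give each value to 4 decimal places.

h = [5.1415, 5.7951, 0.0000, 5.7073, 5.0732]

First-step conditioning: h[2] = 0; for i ≠ 2, h[i] = 1 + Σ_k P[i][k]·h[k].
  h[0] = 1 + 1/8·h[0] + 1/8·h[1] + 3/8·h[3] + 1/8·h[4]
  h[1] = 1 + 1/4·h[0] + 1/4·h[1] + 1/4·h[3] + 1/8·h[4]
  h[3] = 1 + 1/8·h[0] + 1/4·h[1] + 1/8·h[3] + 3/8·h[4]
  h[4] = 1 + 1/8·h[0] + 1/4·h[1] + 1/8·h[3] + 1/4·h[4]
Solving the 4×4 linear system over states ≠ 2 gives exactly h = [1054/205, 1188/205, 0, 234/41, 208/41] (h[2] = 0 is the target).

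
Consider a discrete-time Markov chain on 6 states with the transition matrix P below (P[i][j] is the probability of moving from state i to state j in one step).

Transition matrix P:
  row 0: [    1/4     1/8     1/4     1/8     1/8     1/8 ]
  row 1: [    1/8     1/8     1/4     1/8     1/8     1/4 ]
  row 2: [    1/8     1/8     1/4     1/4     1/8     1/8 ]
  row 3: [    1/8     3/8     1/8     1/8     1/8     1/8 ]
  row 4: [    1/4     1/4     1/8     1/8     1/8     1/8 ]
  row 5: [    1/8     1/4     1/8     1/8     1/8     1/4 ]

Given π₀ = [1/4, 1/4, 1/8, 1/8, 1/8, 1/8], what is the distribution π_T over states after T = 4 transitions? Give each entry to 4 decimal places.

t=0: π = [0.2500, 0.2500, 0.1250, 0.1250, 0.1250, 0.1250]
t=1: π = [0.1719, 0.1875, 0.2031, 0.1406, 0.1250, 0.1719]
t=2: π = [0.1621, 0.1973, 0.1953, 0.1504, 0.1250, 0.1699]
t=3: π = [0.1609, 0.1995, 0.1943, 0.1494, 0.1250, 0.1709]
t=4: π = [0.1607, 0.1993, 0.1943, 0.1493, 0.1250, 0.1713]

π = [0.1607, 0.1993, 0.1943, 0.1493, 0.1250, 0.1713]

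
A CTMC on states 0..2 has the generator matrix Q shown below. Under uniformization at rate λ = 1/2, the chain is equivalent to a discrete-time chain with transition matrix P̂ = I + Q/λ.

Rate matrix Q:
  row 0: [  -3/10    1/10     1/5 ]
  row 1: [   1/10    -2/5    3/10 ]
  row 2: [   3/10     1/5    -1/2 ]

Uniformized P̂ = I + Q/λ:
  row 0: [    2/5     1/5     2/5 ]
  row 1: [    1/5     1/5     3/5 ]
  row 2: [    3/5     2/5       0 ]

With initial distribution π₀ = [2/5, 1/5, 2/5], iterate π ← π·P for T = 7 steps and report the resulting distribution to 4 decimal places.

t=0: π = [0.4000, 0.2000, 0.4000]
t=1: π = [0.4400, 0.2800, 0.2800]
t=2: π = [0.4000, 0.2560, 0.3440]
t=3: π = [0.4176, 0.2688, 0.3136]
t=4: π = [0.4090, 0.2627, 0.3283]
t=5: π = [0.4131, 0.2657, 0.3212]
t=6: π = [0.4111, 0.2642, 0.3246]
t=7: π = [0.4121, 0.2649, 0.3230]

π = [0.4121, 0.2649, 0.3230]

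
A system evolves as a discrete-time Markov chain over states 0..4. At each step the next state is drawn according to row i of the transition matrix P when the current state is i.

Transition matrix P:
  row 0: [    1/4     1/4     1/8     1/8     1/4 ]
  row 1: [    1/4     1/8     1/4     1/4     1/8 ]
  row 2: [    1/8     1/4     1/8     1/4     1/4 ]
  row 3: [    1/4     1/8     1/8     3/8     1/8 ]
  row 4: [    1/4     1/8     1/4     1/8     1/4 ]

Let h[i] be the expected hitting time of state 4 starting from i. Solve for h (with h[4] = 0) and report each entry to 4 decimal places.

h = [5.0690, 5.7241, 5.1609, 5.8046, 0.0000]

First-step conditioning: h[4] = 0; for i ≠ 4, h[i] = 1 + Σ_k P[i][k]·h[k].
  h[0] = 1 + 1/4·h[0] + 1/4·h[1] + 1/8·h[2] + 1/8·h[3]
  h[1] = 1 + 1/4·h[0] + 1/8·h[1] + 1/4·h[2] + 1/4·h[3]
  h[2] = 1 + 1/8·h[0] + 1/4·h[1] + 1/8·h[2] + 1/4·h[3]
  h[3] = 1 + 1/4·h[0] + 1/8·h[1] + 1/8·h[2] + 3/8·h[3]
Solving the 4×4 linear system over states ≠ 4 gives exactly h = [147/29, 166/29, 449/87, 505/87, 0] (h[4] = 0 is the target).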